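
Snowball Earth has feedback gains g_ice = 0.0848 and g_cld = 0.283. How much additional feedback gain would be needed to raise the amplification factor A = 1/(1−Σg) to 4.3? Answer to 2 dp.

Current total gain = 0.3678.
Target gain for A = 4.3: g* = 1 − 1/4.3 = 0.7674.
Additional gain needed = 0.7674 − 0.3678 = 0.40.

0.40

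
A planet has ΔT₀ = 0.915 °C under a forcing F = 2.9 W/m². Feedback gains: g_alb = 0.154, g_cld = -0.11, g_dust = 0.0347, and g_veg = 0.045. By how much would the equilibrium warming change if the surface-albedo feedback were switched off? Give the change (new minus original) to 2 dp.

Original: g = 0.1237, ΔT = 0.915/(1−0.1237) = 1.0442 °C.
Without surface-albedo: g' = -0.0303, ΔT' = 0.915/(1+0.0303) = 0.8881 °C.
Change = 0.8881 − 1.0442 = -0.16 °C.

-0.16 °C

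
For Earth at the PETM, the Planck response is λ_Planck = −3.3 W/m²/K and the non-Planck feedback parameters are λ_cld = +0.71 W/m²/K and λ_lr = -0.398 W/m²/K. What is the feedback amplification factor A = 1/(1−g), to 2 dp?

1.10

Convert to gains: g_cld = 0.71/3.3 = 0.2152; g_lr = -0.398/3.3 = -0.1206.
Total gain g = 0.0946.
A = 1/(1 − 0.0946) = 1.10.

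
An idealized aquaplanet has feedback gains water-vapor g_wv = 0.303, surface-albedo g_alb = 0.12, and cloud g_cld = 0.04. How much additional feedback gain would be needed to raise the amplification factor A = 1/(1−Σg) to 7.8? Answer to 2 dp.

Current total gain = 0.463.
Target gain for A = 7.8: g* = 1 − 1/7.8 = 0.8718.
Additional gain needed = 0.8718 − 0.463 = 0.41.

0.41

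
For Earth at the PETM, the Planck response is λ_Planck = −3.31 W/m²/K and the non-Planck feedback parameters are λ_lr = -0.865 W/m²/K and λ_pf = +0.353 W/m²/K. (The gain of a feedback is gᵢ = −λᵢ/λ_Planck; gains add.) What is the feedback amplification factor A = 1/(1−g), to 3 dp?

0.866

Convert to gains: g_lr = -0.865/3.31 = -0.2613; g_pf = 0.353/3.31 = 0.1066.
Total gain g = -0.1547.
A = 1/(1 + 0.1547) = 0.866.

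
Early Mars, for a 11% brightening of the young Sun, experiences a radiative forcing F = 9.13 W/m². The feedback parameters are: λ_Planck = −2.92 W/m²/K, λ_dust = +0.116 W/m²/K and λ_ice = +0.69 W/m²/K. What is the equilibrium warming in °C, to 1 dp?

Net feedback parameter λ = (−2.92) + (+0.116) + (+0.69) = -2.114 W/m²/K.
ΔT = −F/λ = −9.13/(-2.114) = 4.3 °C.

4.3 °C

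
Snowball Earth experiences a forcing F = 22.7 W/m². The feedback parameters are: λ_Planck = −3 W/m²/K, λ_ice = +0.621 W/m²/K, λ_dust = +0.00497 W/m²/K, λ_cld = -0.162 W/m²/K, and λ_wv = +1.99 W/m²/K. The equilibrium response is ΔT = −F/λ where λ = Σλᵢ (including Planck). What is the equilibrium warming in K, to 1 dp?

41.6 K

Net feedback parameter λ = (−3) + (+0.621) + (+0.00497) + (-0.162) + (+1.99) = -0.54603 W/m²/K.
ΔT = −F/λ = −22.7/(-0.54603) = 41.6 K.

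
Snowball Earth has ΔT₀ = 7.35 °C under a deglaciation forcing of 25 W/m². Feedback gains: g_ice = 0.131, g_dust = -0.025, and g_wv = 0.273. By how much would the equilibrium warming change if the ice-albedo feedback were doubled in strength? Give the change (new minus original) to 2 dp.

3.16 °C

Original: g = 0.379, ΔT = 7.35/(1−0.379) = 11.8357 °C.
With doubled ice-albedo: g' = 0.51, ΔT' = 7.35/(1−0.51) = 15.0000 °C.
Change = 15.0000 − 11.8357 = 3.16 °C.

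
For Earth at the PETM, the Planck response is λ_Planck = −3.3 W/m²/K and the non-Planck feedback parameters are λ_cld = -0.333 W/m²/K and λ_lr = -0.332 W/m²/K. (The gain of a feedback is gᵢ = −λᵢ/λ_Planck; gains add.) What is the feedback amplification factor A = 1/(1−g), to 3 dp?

Convert to gains: g_cld = -0.333/3.3 = -0.1009; g_lr = -0.332/3.3 = -0.1006.
Total gain g = -0.2015.
A = 1/(1 + 0.2015) = 0.832.

0.832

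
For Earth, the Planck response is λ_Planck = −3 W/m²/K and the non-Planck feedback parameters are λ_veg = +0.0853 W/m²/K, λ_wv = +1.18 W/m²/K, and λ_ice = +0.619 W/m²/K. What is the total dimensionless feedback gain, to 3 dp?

0.628

Convert to gains: g_veg = 0.0853/3 = 0.02843; g_wv = 1.18/3 = 0.3933; g_ice = 0.619/3 = 0.2063.
Total gain g = 0.62803.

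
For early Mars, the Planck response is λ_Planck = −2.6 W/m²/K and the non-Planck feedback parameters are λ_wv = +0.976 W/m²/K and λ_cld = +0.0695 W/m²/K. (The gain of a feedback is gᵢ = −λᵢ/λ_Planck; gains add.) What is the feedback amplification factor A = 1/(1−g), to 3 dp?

Convert to gains: g_wv = 0.976/2.6 = 0.3754; g_cld = 0.0695/2.6 = 0.02673.
Total gain g = 0.40213.
A = 1/(1 − 0.40213) = 1.673.

1.673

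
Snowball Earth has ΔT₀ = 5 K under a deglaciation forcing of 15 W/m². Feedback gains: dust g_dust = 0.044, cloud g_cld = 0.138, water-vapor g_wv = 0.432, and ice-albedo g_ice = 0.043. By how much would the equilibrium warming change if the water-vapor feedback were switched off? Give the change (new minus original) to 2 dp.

-8.13 K

Original: g = 0.657, ΔT = 5/(1−0.657) = 14.5773 K.
Without water-vapor: g' = 0.225, ΔT' = 5/(1−0.225) = 6.4516 K.
Change = 6.4516 − 14.5773 = -8.13 K.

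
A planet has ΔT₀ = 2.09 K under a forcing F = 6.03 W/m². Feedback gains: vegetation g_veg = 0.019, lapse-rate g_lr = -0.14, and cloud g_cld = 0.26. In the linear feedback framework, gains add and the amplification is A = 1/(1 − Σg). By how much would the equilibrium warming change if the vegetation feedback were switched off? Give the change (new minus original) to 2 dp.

Original: g = 0.139, ΔT = 2.09/(1−0.139) = 2.4274 K.
Without vegetation: g' = 0.12, ΔT' = 2.09/(1−0.12) = 2.3750 K.
Change = 2.3750 − 2.4274 = -0.05 K.

-0.05 K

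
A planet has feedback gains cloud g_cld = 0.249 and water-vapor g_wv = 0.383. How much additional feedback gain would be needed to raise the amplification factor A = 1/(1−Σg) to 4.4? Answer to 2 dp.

0.14

Current total gain = 0.632.
Target gain for A = 4.4: g* = 1 − 1/4.4 = 0.7727.
Additional gain needed = 0.7727 − 0.632 = 0.14.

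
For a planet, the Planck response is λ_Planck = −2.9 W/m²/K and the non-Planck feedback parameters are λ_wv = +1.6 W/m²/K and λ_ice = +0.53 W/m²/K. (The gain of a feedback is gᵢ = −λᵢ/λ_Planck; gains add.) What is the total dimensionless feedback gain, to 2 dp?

0.73

Convert to gains: g_wv = 1.6/2.9 = 0.5517; g_ice = 0.53/2.9 = 0.1828.
Total gain g = 0.7345.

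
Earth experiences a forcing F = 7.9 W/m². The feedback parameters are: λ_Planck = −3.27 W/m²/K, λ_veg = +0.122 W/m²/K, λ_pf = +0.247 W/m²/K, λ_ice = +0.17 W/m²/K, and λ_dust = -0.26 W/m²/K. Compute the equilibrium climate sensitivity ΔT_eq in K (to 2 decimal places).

2.64 K

Net feedback parameter λ = (−3.27) + (+0.122) + (+0.247) + (+0.17) + (-0.26) = -2.991 W/m²/K.
ΔT = −F/λ = −7.9/(-2.991) = 2.64 K.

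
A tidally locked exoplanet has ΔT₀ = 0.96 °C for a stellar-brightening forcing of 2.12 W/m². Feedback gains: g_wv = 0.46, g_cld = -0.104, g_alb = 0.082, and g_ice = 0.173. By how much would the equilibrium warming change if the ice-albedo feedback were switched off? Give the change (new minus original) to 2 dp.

-0.76 °C

Original: g = 0.611, ΔT = 0.96/(1−0.611) = 2.4679 °C.
Without ice-albedo: g' = 0.438, ΔT' = 0.96/(1−0.438) = 1.7082 °C.
Change = 1.7082 − 2.4679 = -0.76 °C.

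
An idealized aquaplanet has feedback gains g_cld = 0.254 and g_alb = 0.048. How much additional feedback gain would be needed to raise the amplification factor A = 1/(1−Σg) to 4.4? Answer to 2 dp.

Current total gain = 0.302.
Target gain for A = 4.4: g* = 1 − 1/4.4 = 0.7727.
Additional gain needed = 0.7727 − 0.302 = 0.47.

0.47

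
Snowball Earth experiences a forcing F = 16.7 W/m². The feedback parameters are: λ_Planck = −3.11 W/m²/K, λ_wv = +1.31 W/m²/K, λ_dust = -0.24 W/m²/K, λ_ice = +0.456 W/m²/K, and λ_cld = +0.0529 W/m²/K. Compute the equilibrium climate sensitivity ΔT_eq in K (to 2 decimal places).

10.91 K

Net feedback parameter λ = (−3.11) + (+1.31) + (-0.24) + (+0.456) + (+0.0529) = -1.5311 W/m²/K.
ΔT = −F/λ = −16.7/(-1.5311) = 10.91 K.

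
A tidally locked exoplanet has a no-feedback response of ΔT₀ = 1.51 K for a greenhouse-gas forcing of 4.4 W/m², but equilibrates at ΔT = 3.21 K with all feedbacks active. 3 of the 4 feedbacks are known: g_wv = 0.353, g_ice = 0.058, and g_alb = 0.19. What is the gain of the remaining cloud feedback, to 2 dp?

Amplification A = ΔT/ΔT₀ = 3.21/1.51 = 2.126.
Total gain g = 1 − 1/A = 1 − 1/2.126 = 0.5296.
Known gains sum to 0.353 + 0.058 + 0.19 = 0.601.
g_cld = 0.5296 − 0.601 = -0.07.

-0.07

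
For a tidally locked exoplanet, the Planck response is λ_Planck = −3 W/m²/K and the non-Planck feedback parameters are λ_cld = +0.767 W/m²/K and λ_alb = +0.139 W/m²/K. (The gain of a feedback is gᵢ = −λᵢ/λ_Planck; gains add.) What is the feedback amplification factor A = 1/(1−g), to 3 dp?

Convert to gains: g_cld = 0.767/3 = 0.2557; g_alb = 0.139/3 = 0.04633.
Total gain g = 0.30203.
A = 1/(1 − 0.30203) = 1.433.

1.433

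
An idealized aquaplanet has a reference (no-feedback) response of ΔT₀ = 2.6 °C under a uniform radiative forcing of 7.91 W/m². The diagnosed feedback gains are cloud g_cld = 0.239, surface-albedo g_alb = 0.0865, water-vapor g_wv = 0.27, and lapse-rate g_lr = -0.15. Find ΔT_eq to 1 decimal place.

Total gain g = 0.239 + 0.0865 + 0.27 − 0.15 = 0.4455.
Amplification A = 1/(1 − 0.4455) = 1.803.
ΔT = 2.6 × 1.803 = 4.7 °C.

4.7 °C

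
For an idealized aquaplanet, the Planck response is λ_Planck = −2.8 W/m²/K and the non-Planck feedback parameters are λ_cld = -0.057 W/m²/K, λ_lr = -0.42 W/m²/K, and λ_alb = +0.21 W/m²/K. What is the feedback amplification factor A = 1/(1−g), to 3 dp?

Convert to gains: g_cld = -0.057/2.8 = -0.02036; g_lr = -0.42/2.8 = -0.15; g_alb = 0.21/2.8 = 0.075.
Total gain g = -0.09536.
A = 1/(1 + 0.09536) = 0.913.

0.913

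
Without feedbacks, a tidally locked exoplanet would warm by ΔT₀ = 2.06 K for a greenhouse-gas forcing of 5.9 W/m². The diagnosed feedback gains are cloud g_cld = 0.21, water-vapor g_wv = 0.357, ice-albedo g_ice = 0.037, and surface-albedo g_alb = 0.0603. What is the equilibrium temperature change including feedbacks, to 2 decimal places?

Total gain g = 0.21 + 0.357 + 0.037 + 0.0603 = 0.6643.
Amplification A = 1/(1 − 0.6643) = 2.979.
ΔT = 2.06 × 2.979 = 6.14 K.

6.14 K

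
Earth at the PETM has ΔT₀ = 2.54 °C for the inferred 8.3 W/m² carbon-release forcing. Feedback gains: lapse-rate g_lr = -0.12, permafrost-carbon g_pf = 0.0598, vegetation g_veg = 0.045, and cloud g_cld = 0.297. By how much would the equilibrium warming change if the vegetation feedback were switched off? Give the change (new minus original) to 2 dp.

-0.21 °C

Original: g = 0.2818, ΔT = 2.54/(1−0.2818) = 3.5366 °C.
Without vegetation: g' = 0.2368, ΔT' = 2.54/(1−0.2368) = 3.3281 °C.
Change = 3.3281 − 3.5366 = -0.21 °C.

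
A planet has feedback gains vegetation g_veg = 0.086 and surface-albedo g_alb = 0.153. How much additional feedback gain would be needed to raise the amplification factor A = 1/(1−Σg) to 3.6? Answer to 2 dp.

0.48

Current total gain = 0.239.
Target gain for A = 3.6: g* = 1 − 1/3.6 = 0.7222.
Additional gain needed = 0.7222 − 0.239 = 0.48.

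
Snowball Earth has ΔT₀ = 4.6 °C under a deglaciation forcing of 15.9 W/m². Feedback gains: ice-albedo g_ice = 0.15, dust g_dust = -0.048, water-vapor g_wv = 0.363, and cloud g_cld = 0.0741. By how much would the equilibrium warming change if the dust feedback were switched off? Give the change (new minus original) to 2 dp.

1.16 °C

Original: g = 0.5391, ΔT = 4.6/(1−0.5391) = 9.9805 °C.
Without dust: g' = 0.5871, ΔT' = 4.6/(1−0.5871) = 11.1407 °C.
Change = 11.1407 − 9.9805 = 1.16 °C.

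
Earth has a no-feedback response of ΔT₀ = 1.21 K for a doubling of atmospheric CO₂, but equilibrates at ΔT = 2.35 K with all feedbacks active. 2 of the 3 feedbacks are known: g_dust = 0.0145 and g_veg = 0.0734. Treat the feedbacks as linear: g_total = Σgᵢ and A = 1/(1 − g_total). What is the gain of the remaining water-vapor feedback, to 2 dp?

Amplification A = ΔT/ΔT₀ = 2.35/1.21 = 1.942.
Total gain g = 1 − 1/A = 1 − 1/1.942 = 0.4851.
Known gains sum to 0.0145 + 0.0734 = 0.0879.
g_wv = 0.4851 − 0.0879 = 0.40.

0.40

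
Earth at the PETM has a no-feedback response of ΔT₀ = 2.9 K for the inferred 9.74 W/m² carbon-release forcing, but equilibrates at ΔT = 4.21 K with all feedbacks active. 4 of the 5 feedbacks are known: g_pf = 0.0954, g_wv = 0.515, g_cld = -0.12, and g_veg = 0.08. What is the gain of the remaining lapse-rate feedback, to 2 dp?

Amplification A = ΔT/ΔT₀ = 4.21/2.9 = 1.452.
Total gain g = 1 − 1/A = 1 − 1/1.452 = 0.3113.
Known gains sum to 0.0954 + 0.515 − 0.12 + 0.08 = 0.5704.
g_lr = 0.3113 − 0.5704 = -0.26.

-0.26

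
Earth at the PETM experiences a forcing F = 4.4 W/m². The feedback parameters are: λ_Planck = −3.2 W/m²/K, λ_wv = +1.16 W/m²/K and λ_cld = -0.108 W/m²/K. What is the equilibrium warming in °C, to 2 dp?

2.05 °C

Net feedback parameter λ = (−3.2) + (+1.16) + (-0.108) = -2.148 W/m²/K.
ΔT = −F/λ = −4.4/(-2.148) = 2.05 °C.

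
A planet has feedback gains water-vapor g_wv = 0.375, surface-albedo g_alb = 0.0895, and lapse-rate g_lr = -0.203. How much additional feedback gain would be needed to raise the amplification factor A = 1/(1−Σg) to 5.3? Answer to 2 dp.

0.55

Current total gain = 0.2615.
Target gain for A = 5.3: g* = 1 − 1/5.3 = 0.8113.
Additional gain needed = 0.8113 − 0.2615 = 0.55.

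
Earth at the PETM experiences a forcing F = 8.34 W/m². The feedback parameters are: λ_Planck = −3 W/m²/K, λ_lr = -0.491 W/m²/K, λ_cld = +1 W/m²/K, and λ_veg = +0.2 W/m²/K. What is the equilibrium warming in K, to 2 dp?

3.64 K

Net feedback parameter λ = (−3) + (-0.491) + (+1) + (+0.2) = -2.291 W/m²/K.
ΔT = −F/λ = −8.34/(-2.291) = 3.64 K.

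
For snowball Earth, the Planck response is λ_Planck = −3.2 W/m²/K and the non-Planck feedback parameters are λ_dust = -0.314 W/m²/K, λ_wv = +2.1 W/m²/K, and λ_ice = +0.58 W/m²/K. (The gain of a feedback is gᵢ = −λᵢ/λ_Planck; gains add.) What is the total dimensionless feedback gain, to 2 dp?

0.74

Convert to gains: g_dust = -0.314/3.2 = -0.09812; g_wv = 2.1/3.2 = 0.6562; g_ice = 0.58/3.2 = 0.1812.
Total gain g = 0.73928.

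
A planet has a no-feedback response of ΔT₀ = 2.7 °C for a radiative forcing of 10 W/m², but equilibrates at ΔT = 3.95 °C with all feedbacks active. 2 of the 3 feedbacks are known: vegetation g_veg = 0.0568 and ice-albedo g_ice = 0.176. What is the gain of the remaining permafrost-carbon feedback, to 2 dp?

0.08

Amplification A = ΔT/ΔT₀ = 3.95/2.7 = 1.463.
Total gain g = 1 − 1/A = 1 − 1/1.463 = 0.3165.
Known gains sum to 0.0568 + 0.176 = 0.2328.
g_pf = 0.3165 − 0.2328 = 0.08.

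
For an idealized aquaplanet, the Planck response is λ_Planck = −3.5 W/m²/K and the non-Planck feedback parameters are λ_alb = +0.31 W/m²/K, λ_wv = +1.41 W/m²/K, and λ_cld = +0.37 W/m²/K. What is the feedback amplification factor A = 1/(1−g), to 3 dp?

Convert to gains: g_alb = 0.31/3.5 = 0.08857; g_wv = 1.41/3.5 = 0.4029; g_cld = 0.37/3.5 = 0.1057.
Total gain g = 0.59717.
A = 1/(1 − 0.59717) = 2.482.

2.482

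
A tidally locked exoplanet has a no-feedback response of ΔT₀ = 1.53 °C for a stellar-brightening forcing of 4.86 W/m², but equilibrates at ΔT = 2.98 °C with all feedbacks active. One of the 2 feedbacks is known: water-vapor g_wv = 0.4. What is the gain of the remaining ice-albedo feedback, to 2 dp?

0.09

Amplification A = ΔT/ΔT₀ = 2.98/1.53 = 1.948.
Total gain g = 1 − 1/A = 1 − 1/1.948 = 0.4867.
The known gain is 0.4.
g_ice = 0.4867 − 0.4 = 0.09.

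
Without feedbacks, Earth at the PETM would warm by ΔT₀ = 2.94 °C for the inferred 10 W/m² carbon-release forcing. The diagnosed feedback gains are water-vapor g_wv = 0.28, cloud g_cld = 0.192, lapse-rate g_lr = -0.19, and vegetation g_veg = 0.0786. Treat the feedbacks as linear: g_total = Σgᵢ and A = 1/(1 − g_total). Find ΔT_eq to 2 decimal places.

Total gain g = 0.28 + 0.192 − 0.19 + 0.0786 = 0.3606.
Amplification A = 1/(1 − 0.3606) = 1.564.
ΔT = 2.94 × 1.564 = 4.60 °C.

4.60 °C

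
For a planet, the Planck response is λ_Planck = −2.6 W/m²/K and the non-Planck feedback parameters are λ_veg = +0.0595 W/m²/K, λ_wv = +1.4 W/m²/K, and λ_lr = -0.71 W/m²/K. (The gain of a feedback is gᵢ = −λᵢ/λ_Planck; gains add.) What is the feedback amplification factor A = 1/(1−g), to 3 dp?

1.405

Convert to gains: g_veg = 0.0595/2.6 = 0.02288; g_wv = 1.4/2.6 = 0.5385; g_lr = -0.71/2.6 = -0.2731.
Total gain g = 0.28828.
A = 1/(1 − 0.28828) = 1.405.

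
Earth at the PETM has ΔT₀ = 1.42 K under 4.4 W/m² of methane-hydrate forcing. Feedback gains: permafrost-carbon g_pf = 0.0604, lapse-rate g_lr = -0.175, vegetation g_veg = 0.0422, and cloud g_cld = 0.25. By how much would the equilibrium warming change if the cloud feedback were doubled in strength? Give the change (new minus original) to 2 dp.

0.75 K

Original: g = 0.1776, ΔT = 1.42/(1−0.1776) = 1.7267 K.
With doubled cloud: g' = 0.4276, ΔT' = 1.42/(1−0.4276) = 2.4808 K.
Change = 2.4808 − 1.7267 = 0.75 K.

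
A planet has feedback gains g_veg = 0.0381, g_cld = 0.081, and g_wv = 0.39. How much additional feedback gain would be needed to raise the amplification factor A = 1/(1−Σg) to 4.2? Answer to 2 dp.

Current total gain = 0.5091.
Target gain for A = 4.2: g* = 1 − 1/4.2 = 0.7619.
Additional gain needed = 0.7619 − 0.5091 = 0.25.

0.25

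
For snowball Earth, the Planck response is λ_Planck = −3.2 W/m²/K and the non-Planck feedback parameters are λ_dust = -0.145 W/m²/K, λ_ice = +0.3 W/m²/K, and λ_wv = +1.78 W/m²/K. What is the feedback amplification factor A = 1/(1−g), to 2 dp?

2.53

Convert to gains: g_dust = -0.145/3.2 = -0.04531; g_ice = 0.3/3.2 = 0.09375; g_wv = 1.78/3.2 = 0.5563.
Total gain g = 0.60474.
A = 1/(1 − 0.60474) = 2.53.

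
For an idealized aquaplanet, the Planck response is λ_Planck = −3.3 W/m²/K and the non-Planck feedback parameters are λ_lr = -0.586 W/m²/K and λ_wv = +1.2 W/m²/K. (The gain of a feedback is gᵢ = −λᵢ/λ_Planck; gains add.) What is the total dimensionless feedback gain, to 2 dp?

0.19

Convert to gains: g_lr = -0.586/3.3 = -0.1776; g_wv = 1.2/3.3 = 0.3636.
Total gain g = 0.186.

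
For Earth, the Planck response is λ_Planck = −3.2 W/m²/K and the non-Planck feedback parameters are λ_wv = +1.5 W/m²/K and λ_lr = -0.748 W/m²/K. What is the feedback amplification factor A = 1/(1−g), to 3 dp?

1.307

Convert to gains: g_wv = 1.5/3.2 = 0.4688; g_lr = -0.748/3.2 = -0.2337.
Total gain g = 0.2351.
A = 1/(1 − 0.2351) = 1.307.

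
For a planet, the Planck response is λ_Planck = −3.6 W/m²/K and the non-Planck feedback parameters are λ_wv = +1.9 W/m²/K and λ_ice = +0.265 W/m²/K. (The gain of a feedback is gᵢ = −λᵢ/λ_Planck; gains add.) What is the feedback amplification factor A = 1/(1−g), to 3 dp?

Convert to gains: g_wv = 1.9/3.6 = 0.5278; g_ice = 0.265/3.6 = 0.07361.
Total gain g = 0.60141.
A = 1/(1 − 0.60141) = 2.509.

2.509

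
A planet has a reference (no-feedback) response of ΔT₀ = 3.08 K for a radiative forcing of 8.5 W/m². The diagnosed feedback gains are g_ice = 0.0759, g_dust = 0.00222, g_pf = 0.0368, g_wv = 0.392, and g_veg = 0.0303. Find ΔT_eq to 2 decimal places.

Total gain g = 0.0759 + 0.00222 + 0.0368 + 0.392 + 0.0303 = 0.53722.
Amplification A = 1/(1 − 0.53722) = 2.161.
ΔT = 3.08 × 2.161 = 6.66 K.

6.66 K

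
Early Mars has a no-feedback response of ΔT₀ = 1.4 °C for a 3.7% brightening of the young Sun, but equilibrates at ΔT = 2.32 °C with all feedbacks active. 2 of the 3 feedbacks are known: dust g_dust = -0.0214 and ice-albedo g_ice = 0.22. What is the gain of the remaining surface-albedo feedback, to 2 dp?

Amplification A = ΔT/ΔT₀ = 2.32/1.4 = 1.657.
Total gain g = 1 − 1/A = 1 − 1/1.657 = 0.3965.
Known gains sum to -0.0214 + 0.22 = 0.1986.
g_alb = 0.3965 − 0.1986 = 0.20.

0.20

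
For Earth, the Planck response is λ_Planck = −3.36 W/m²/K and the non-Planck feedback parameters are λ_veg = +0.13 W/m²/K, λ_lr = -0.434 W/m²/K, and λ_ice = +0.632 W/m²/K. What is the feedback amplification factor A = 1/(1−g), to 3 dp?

Convert to gains: g_veg = 0.13/3.36 = 0.03869; g_lr = -0.434/3.36 = -0.1292; g_ice = 0.632/3.36 = 0.1881.
Total gain g = 0.09759.
A = 1/(1 − 0.09759) = 1.108.

1.108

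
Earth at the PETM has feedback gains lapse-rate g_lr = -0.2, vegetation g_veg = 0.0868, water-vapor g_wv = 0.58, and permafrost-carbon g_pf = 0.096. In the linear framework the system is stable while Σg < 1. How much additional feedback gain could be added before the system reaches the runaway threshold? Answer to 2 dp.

0.44

Current total gain = -0.2 + 0.0868 + 0.58 + 0.096 = 0.5628.
Margin to runaway = 1 − 0.5628 = 0.44.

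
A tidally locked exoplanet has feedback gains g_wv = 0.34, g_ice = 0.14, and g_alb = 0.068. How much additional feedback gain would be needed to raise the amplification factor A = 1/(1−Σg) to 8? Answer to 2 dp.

0.33

Current total gain = 0.548.
Target gain for A = 8: g* = 1 − 1/8 = 0.875.
Additional gain needed = 0.875 − 0.548 = 0.33.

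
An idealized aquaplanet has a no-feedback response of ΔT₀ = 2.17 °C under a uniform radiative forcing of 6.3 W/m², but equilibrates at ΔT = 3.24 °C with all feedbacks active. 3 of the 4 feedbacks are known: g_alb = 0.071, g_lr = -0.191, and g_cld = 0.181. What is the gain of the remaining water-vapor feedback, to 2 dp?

Amplification A = ΔT/ΔT₀ = 3.24/2.17 = 1.493.
Total gain g = 1 − 1/A = 1 − 1/1.493 = 0.3302.
Known gains sum to 0.071 − 0.191 + 0.181 = 0.061.
g_wv = 0.3302 − 0.061 = 0.27.

0.27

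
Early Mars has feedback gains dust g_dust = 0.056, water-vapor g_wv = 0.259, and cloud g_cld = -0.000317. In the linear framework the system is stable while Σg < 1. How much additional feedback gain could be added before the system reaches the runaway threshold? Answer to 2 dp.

Current total gain = 0.056 + 0.259 − 0.000317 = 0.314683.
Margin to runaway = 1 − 0.314683 = 0.69.

0.69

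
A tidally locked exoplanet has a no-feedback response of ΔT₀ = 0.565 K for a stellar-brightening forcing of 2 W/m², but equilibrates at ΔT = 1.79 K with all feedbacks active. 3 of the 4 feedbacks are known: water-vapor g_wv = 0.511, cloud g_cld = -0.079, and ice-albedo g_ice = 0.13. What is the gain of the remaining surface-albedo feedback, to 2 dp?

Amplification A = ΔT/ΔT₀ = 1.79/0.565 = 3.168.
Total gain g = 1 − 1/A = 1 − 1/3.168 = 0.6843.
Known gains sum to 0.511 − 0.079 + 0.13 = 0.562.
g_alb = 0.6843 − 0.562 = 0.12.

0.12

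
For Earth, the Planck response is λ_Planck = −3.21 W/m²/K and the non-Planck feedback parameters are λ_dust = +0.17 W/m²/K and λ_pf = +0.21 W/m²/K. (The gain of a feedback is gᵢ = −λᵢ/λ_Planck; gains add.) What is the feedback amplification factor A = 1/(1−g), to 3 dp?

Convert to gains: g_dust = 0.17/3.21 = 0.05296; g_pf = 0.21/3.21 = 0.06542.
Total gain g = 0.11838.
A = 1/(1 − 0.11838) = 1.134.

1.134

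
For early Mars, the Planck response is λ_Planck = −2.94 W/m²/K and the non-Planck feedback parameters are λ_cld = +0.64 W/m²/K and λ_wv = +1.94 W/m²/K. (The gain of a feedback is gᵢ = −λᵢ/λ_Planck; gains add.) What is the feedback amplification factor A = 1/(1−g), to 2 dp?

Convert to gains: g_cld = 0.64/2.94 = 0.2177; g_wv = 1.94/2.94 = 0.6599.
Total gain g = 0.8776.
A = 1/(1 − 0.8776) = 8.17.

8.17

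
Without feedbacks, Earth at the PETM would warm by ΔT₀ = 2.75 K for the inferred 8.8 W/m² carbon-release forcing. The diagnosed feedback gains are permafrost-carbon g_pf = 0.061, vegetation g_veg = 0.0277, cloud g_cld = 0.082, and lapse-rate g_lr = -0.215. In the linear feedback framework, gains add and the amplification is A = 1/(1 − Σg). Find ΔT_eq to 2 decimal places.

2.63 K

Total gain g = 0.061 + 0.0277 + 0.082 − 0.215 = -0.0443.
Amplification A = 1/(1 + 0.0443) = 0.9576.
ΔT = 2.75 × 0.9576 = 2.63 K.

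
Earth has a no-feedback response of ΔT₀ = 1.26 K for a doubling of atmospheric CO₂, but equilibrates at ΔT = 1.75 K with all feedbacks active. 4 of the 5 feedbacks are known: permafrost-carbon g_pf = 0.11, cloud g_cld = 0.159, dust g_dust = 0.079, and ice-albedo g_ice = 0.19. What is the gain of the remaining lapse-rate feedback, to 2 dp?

Amplification A = ΔT/ΔT₀ = 1.75/1.26 = 1.389.
Total gain g = 1 − 1/A = 1 − 1/1.389 = 0.2801.
Known gains sum to 0.11 + 0.159 + 0.079 + 0.19 = 0.538.
g_lr = 0.2801 − 0.538 = -0.26.

-0.26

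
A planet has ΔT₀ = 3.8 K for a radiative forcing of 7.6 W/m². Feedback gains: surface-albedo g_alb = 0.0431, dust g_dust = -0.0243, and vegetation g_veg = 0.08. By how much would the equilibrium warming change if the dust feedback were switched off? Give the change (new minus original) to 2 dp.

0.12 K

Original: g = 0.0988, ΔT = 3.8/(1−0.0988) = 4.2166 K.
Without dust: g' = 0.1231, ΔT' = 3.8/(1−0.1231) = 4.3334 K.
Change = 4.3334 − 4.2166 = 0.12 K.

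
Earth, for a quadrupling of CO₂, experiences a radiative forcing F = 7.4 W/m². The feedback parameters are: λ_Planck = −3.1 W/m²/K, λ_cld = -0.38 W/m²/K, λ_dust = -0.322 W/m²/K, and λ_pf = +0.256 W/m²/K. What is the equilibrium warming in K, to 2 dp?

Net feedback parameter λ = (−3.1) + (-0.38) + (-0.322) + (+0.256) = -3.546 W/m²/K.
ΔT = −F/λ = −7.4/(-3.546) = 2.09 K.

2.09 K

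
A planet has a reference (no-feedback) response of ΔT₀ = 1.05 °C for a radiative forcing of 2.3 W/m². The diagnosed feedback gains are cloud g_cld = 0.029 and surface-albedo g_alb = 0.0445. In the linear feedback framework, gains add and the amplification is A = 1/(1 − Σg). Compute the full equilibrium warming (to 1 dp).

Total gain g = 0.029 + 0.0445 = 0.0735.
Amplification A = 1/(1 − 0.0735) = 1.079.
ΔT = 1.05 × 1.079 = 1.1 °C.

1.1 °C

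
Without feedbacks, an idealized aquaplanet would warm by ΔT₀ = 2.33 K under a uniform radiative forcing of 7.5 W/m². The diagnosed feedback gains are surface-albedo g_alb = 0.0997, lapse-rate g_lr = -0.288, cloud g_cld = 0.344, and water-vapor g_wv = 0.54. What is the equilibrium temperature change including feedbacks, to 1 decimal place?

Total gain g = 0.0997 − 0.288 + 0.344 + 0.54 = 0.6957.
Amplification A = 1/(1 − 0.6957) = 3.286.
ΔT = 2.33 × 3.286 = 7.7 K.

7.7 K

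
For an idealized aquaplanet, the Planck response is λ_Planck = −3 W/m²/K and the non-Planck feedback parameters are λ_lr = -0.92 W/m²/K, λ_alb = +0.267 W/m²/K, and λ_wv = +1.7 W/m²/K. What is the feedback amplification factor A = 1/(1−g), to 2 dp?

Convert to gains: g_lr = -0.92/3 = -0.3067; g_alb = 0.267/3 = 0.089; g_wv = 1.7/3 = 0.5667.
Total gain g = 0.349.
A = 1/(1 − 0.349) = 1.54.

1.54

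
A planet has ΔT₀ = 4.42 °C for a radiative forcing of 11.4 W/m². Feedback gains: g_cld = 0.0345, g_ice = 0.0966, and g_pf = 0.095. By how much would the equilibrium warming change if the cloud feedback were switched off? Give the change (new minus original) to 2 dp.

Original: g = 0.2261, ΔT = 4.42/(1−0.2261) = 5.7113 °C.
Without cloud: g' = 0.1916, ΔT' = 4.42/(1−0.1916) = 5.4676 °C.
Change = 5.4676 − 5.7113 = -0.24 °C.

-0.24 °C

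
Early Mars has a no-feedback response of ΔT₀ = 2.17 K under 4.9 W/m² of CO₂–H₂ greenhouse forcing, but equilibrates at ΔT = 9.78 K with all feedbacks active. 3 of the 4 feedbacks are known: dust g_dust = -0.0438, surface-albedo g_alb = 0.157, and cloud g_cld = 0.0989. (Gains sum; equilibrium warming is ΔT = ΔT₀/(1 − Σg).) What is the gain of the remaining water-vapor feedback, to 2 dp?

Amplification A = ΔT/ΔT₀ = 9.78/2.17 = 4.507.
Total gain g = 1 − 1/A = 1 − 1/4.507 = 0.7781.
Known gains sum to -0.0438 + 0.157 + 0.0989 = 0.2121.
g_wv = 0.7781 − 0.2121 = 0.57.

0.57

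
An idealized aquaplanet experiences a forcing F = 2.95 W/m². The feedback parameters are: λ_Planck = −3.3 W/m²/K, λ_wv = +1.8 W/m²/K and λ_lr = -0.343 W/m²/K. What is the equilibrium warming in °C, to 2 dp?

1.60 °C

Net feedback parameter λ = (−3.3) + (+1.8) + (-0.343) = -1.843 W/m²/K.
ΔT = −F/λ = −2.95/(-1.843) = 1.60 °C.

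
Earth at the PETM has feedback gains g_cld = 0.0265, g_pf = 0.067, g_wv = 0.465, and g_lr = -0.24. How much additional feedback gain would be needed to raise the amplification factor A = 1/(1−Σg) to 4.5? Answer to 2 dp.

0.46

Current total gain = 0.3185.
Target gain for A = 4.5: g* = 1 − 1/4.5 = 0.7778.
Additional gain needed = 0.7778 − 0.3185 = 0.46.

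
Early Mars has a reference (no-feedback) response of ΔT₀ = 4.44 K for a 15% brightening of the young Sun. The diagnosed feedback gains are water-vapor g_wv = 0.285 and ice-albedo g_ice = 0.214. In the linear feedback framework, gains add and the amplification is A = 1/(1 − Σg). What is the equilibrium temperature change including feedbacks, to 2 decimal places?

8.86 K

Total gain g = 0.285 + 0.214 = 0.499.
Amplification A = 1/(1 − 0.499) = 1.996.
ΔT = 4.44 × 1.996 = 8.86 K.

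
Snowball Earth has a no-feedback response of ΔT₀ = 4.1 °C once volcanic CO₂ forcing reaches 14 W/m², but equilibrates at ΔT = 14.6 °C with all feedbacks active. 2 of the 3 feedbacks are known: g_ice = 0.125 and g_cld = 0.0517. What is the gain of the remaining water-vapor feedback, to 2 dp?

0.54

Amplification A = ΔT/ΔT₀ = 14.6/4.1 = 3.561.
Total gain g = 1 − 1/A = 1 − 1/3.561 = 0.7192.
Known gains sum to 0.125 + 0.0517 = 0.1767.
g_wv = 0.7192 − 0.1767 = 0.54.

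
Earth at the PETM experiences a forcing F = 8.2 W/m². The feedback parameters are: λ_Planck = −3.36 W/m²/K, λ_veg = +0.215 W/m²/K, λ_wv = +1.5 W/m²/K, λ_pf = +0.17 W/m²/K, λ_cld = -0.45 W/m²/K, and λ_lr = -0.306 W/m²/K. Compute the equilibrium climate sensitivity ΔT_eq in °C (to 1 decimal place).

Net feedback parameter λ = (−3.36) + (+0.215) + (+1.5) + (+0.17) + (-0.45) + (-0.306) = -2.231 W/m²/K.
ΔT = −F/λ = −8.2/(-2.231) = 3.7 °C.

3.7 °C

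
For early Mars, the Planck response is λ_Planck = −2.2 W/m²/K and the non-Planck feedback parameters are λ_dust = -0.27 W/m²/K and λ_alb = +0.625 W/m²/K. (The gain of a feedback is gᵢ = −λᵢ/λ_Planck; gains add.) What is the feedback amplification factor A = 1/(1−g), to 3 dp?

1.192

Convert to gains: g_dust = -0.27/2.2 = -0.1227; g_alb = 0.625/2.2 = 0.2841.
Total gain g = 0.1614.
A = 1/(1 − 0.1614) = 1.192.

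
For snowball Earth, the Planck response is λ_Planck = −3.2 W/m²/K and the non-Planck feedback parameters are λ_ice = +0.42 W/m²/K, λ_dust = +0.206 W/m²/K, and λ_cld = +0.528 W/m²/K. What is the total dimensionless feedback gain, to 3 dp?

Convert to gains: g_ice = 0.42/3.2 = 0.1312; g_dust = 0.206/3.2 = 0.06437; g_cld = 0.528/3.2 = 0.165.
Total gain g = 0.36057.

0.361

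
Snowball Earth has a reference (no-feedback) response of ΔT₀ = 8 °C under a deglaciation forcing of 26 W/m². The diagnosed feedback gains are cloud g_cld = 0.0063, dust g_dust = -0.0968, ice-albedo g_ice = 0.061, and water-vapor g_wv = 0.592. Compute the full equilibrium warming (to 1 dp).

18.3 °C

Total gain g = 0.0063 − 0.0968 + 0.061 + 0.592 = 0.5625.
Amplification A = 1/(1 − 0.5625) = 2.286.
ΔT = 8 × 2.286 = 18.3 °C.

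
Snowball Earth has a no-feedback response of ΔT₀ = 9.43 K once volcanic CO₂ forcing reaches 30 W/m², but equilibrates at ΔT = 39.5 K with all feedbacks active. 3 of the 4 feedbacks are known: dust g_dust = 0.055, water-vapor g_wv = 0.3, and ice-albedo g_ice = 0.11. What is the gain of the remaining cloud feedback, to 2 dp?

0.30

Amplification A = ΔT/ΔT₀ = 39.5/9.43 = 4.189.
Total gain g = 1 − 1/A = 1 − 1/4.189 = 0.7613.
Known gains sum to 0.055 + 0.3 + 0.11 = 0.465.
g_cld = 0.7613 − 0.465 = 0.30.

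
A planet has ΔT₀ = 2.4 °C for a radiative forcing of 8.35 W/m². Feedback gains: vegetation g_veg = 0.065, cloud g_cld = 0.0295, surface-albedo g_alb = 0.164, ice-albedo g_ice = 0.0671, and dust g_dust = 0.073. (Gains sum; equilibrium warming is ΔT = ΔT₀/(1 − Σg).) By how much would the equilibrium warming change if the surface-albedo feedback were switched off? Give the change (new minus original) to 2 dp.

-0.86 °C

Original: g = 0.3986, ΔT = 2.4/(1−0.3986) = 3.9907 °C.
Without surface-albedo: g' = 0.2346, ΔT' = 2.4/(1−0.2346) = 3.1356 °C.
Change = 3.1356 − 3.9907 = -0.86 °C.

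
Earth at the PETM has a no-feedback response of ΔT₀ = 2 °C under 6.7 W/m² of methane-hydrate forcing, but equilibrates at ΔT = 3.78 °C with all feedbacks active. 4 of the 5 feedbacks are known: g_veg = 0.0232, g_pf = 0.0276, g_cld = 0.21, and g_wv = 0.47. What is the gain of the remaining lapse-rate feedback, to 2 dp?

-0.26

Amplification A = ΔT/ΔT₀ = 3.78/2 = 1.89.
Total gain g = 1 − 1/A = 1 − 1/1.89 = 0.4709.
Known gains sum to 0.0232 + 0.0276 + 0.21 + 0.47 = 0.7308.
g_lr = 0.4709 − 0.7308 = -0.26.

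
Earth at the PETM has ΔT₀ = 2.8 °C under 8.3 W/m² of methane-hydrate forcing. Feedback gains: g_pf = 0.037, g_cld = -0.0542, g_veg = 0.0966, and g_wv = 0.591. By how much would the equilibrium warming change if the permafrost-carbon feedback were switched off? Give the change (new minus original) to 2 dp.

Original: g = 0.6704, ΔT = 2.8/(1−0.6704) = 8.4951 °C.
Without permafrost-carbon: g' = 0.6334, ΔT' = 2.8/(1−0.6334) = 7.6378 °C.
Change = 7.6378 − 8.4951 = -0.86 °C.

-0.86 °C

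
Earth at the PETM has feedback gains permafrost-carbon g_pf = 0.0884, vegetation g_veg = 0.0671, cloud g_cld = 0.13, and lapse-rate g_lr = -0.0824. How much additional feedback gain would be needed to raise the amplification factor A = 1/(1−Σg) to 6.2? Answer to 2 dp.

0.64

Current total gain = 0.2031.
Target gain for A = 6.2: g* = 1 − 1/6.2 = 0.8387.
Additional gain needed = 0.8387 − 0.2031 = 0.64.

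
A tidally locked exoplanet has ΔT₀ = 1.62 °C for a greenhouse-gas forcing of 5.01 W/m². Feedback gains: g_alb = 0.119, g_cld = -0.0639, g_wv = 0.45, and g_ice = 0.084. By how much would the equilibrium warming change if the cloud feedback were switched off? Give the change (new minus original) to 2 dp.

0.73 °C

Original: g = 0.5891, ΔT = 1.62/(1−0.5891) = 3.9426 °C.
Without cloud: g' = 0.653, ΔT' = 1.62/(1−0.653) = 4.6686 °C.
Change = 4.6686 − 3.9426 = 0.73 °C.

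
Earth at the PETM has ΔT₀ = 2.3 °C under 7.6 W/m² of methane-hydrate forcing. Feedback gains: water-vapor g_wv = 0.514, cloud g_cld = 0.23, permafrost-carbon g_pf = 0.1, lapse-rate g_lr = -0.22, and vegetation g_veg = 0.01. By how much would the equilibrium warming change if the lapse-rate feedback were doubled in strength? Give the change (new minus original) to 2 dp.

-2.36 °C

Original: g = 0.634, ΔT = 2.3/(1−0.634) = 6.2842 °C.
With doubled lapse-rate: g' = 0.414, ΔT' = 2.3/(1−0.414) = 3.9249 °C.
Change = 3.9249 − 6.2842 = -2.36 °C.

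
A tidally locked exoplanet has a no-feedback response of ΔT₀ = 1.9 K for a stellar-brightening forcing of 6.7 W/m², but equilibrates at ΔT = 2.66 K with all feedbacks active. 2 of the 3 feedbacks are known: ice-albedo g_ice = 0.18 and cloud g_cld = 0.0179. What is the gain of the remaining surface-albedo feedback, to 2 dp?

Amplification A = ΔT/ΔT₀ = 2.66/1.9 = 1.4.
Total gain g = 1 − 1/A = 1 − 1/1.4 = 0.2857.
Known gains sum to 0.18 + 0.0179 = 0.1979.
g_alb = 0.2857 − 0.1979 = 0.09.

0.09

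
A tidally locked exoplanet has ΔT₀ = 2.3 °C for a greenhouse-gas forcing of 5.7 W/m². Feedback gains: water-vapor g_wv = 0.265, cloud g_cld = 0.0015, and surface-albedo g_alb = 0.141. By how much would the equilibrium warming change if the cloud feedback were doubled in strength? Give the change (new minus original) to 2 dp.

Original: g = 0.4075, ΔT = 2.3/(1−0.4075) = 3.8819 °C.
With doubled cloud: g' = 0.409, ΔT' = 2.3/(1−0.409) = 3.8917 °C.
Change = 3.8917 − 3.8819 = 0.01 °C.

0.01 °C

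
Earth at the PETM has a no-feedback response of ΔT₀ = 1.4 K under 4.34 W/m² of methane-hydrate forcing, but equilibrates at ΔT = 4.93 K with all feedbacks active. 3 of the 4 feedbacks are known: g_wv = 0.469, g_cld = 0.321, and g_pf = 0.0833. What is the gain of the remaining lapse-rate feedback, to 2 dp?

-0.16

Amplification A = ΔT/ΔT₀ = 4.93/1.4 = 3.521.
Total gain g = 1 − 1/A = 1 − 1/3.521 = 0.716.
Known gains sum to 0.469 + 0.321 + 0.0833 = 0.8733.
g_lr = 0.716 − 0.8733 = -0.16.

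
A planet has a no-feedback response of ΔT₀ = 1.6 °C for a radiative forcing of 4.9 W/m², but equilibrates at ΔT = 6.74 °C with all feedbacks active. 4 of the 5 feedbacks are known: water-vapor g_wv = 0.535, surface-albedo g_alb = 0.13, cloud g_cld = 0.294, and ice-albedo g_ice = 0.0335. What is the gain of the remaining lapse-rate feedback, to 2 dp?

Amplification A = ΔT/ΔT₀ = 6.74/1.6 = 4.212.
Total gain g = 1 − 1/A = 1 − 1/4.212 = 0.7626.
Known gains sum to 0.535 + 0.13 + 0.294 + 0.0335 = 0.9925.
g_lr = 0.7626 − 0.9925 = -0.23.

-0.23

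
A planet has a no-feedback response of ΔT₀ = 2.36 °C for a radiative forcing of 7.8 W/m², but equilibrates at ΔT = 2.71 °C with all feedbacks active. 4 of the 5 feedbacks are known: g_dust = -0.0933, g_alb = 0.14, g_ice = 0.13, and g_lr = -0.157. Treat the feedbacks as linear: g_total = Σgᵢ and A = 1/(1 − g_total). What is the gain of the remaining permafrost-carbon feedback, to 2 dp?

0.11

Amplification A = ΔT/ΔT₀ = 2.71/2.36 = 1.148.
Total gain g = 1 − 1/A = 1 − 1/1.148 = 0.1289.
Known gains sum to -0.0933 + 0.14 + 0.13 − 0.157 = 0.0197.
g_pf = 0.1289 − 0.0197 = 0.11.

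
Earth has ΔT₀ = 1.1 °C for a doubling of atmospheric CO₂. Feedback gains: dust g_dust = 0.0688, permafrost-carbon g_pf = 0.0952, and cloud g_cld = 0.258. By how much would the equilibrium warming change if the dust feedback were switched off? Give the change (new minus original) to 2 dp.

-0.20 °C

Original: g = 0.422, ΔT = 1.1/(1−0.422) = 1.9031 °C.
Without dust: g' = 0.3532, ΔT' = 1.1/(1−0.3532) = 1.7007 °C.
Change = 1.7007 − 1.9031 = -0.20 °C.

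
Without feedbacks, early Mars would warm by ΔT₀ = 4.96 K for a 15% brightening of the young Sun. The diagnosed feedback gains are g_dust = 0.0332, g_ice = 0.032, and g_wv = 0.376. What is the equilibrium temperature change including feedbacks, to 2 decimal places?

8.88 K

Total gain g = 0.0332 + 0.032 + 0.376 = 0.4412.
Amplification A = 1/(1 − 0.4412) = 1.79.
ΔT = 4.96 × 1.79 = 8.88 K.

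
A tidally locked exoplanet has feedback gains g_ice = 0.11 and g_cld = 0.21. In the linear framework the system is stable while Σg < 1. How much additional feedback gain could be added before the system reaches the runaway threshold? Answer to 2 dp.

Current total gain = 0.11 + 0.21 = 0.32.
Margin to runaway = 1 − 0.32 = 0.68.

0.68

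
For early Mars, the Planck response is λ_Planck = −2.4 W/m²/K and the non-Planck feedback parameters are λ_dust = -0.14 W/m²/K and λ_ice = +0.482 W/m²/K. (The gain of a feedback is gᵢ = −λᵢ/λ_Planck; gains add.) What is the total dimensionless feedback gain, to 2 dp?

Convert to gains: g_dust = -0.14/2.4 = -0.05833; g_ice = 0.482/2.4 = 0.2008.
Total gain g = 0.14247.

0.14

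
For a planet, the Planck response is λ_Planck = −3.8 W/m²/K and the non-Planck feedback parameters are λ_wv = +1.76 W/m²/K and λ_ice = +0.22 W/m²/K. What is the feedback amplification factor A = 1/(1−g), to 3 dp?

2.088

Convert to gains: g_wv = 1.76/3.8 = 0.4632; g_ice = 0.22/3.8 = 0.05789.
Total gain g = 0.52109.
A = 1/(1 − 0.52109) = 2.088.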